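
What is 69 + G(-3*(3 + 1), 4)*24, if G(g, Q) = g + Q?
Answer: -123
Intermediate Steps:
G(g, Q) = Q + g
69 + G(-3*(3 + 1), 4)*24 = 69 + (4 - 3*(3 + 1))*24 = 69 + (4 - 3*4)*24 = 69 + (4 - 12)*24 = 69 - 8*24 = 69 - 192 = -123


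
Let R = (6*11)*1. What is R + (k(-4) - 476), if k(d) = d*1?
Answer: -414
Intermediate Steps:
R = 66 (R = 66*1 = 66)
k(d) = d
R + (k(-4) - 476) = 66 + (-4 - 476) = 66 - 480 = -414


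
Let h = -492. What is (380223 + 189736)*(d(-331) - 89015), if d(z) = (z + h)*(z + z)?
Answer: 259793581749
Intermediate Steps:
d(z) = 2*z*(-492 + z) (d(z) = (z - 492)*(z + z) = (-492 + z)*(2*z) = 2*z*(-492 + z))
(380223 + 189736)*(d(-331) - 89015) = (380223 + 189736)*(2*(-331)*(-492 - 331) - 89015) = 569959*(2*(-331)*(-823) - 89015) = 569959*(544826 - 89015) = 569959*455811 = 259793581749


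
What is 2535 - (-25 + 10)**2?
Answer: 2310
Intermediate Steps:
2535 - (-25 + 10)**2 = 2535 - 1*(-15)**2 = 2535 - 1*225 = 2535 - 225 = 2310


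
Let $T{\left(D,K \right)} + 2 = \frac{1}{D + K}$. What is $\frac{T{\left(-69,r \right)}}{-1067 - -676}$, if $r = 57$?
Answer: $\frac{25}{4692} \approx 0.0053282$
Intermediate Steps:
$T{\left(D,K \right)} = -2 + \frac{1}{D + K}$
$\frac{T{\left(-69,r \right)}}{-1067 - -676} = \frac{\frac{1}{-69 + 57} \left(1 - -138 - 114\right)}{-1067 - -676} = \frac{\frac{1}{-12} \left(1 + 138 - 114\right)}{-1067 + 676} = \frac{\left(- \frac{1}{12}\right) 25}{-391} = \left(- \frac{25}{12}\right) \left(- \frac{1}{391}\right) = \frac{25}{4692}$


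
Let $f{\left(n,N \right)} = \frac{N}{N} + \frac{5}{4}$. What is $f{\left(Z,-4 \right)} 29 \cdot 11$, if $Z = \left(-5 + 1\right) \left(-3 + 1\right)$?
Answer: $\frac{2871}{4} \approx 717.75$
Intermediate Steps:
$Z = 8$ ($Z = \left(-4\right) \left(-2\right) = 8$)
$f{\left(n,N \right)} = \frac{9}{4}$ ($f{\left(n,N \right)} = 1 + 5 \cdot \frac{1}{4} = 1 + \frac{5}{4} = \frac{9}{4}$)
$f{\left(Z,-4 \right)} 29 \cdot 11 = \frac{9}{4} \cdot 29 \cdot 11 = \frac{261}{4} \cdot 11 = \frac{2871}{4}$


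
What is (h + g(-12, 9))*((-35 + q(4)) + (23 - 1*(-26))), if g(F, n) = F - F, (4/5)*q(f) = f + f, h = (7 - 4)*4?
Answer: 288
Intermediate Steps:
h = 12 (h = 3*4 = 12)
q(f) = 5*f/2 (q(f) = 5*(f + f)/4 = 5*(2*f)/4 = 5*f/2)
g(F, n) = 0
(h + g(-12, 9))*((-35 + q(4)) + (23 - 1*(-26))) = (12 + 0)*((-35 + (5/2)*4) + (23 - 1*(-26))) = 12*((-35 + 10) + (23 + 26)) = 12*(-25 + 49) = 12*24 = 288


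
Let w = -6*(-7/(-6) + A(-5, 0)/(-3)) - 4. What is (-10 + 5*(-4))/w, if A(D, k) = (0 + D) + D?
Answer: 30/31 ≈ 0.96774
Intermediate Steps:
A(D, k) = 2*D (A(D, k) = D + D = 2*D)
w = -31 (w = -6*(-7/(-6) + (2*(-5))/(-3)) - 4 = -6*(-7*(-1/6) - 10*(-1/3)) - 4 = -6*(7/6 + 10/3) - 4 = -6*9/2 - 4 = -27 - 4 = -31)
(-10 + 5*(-4))/w = (-10 + 5*(-4))/(-31) = (-10 - 20)*(-1/31) = -30*(-1/31) = 30/31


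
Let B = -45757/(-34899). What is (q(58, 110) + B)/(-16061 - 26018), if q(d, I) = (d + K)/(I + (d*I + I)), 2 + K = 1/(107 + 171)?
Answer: -9388698459/299381262281200 ≈ -3.1360e-5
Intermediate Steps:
K = -555/278 (K = -2 + 1/(107 + 171) = -2 + 1/278 = -555/278 ≈ -1.9964)
q(d, I) = (-555/278 + d)/(2*I + I*d) (q(d, I) = (d - 555/278)/(I + (d*I + I)) = (-555/278 + d)/(I + (I*d + I)) = (-555/278 + d)/(I + (I + I*d)) = (-555/278 + d)/(2*I + I*d))
B = 45757/34899 (B = -45757*(-1/34899) = 45757/34899 ≈ 1.3111)
(q(58, 110) + B)/(-16061 - 26018) = ((-555/278 + 58)/(110*(2 + 58)) + 45757/34899)/(-16061 - 26018) = ((1/110)*(15569/278)/60 + 45757/34899)/(-42079) = ((1/110)*(1/60)*(15569/278) + 45757/34899)*(-1/42079) = (15569/1834800 + 45757/34899)*(-1/42079) = (9388698459/7114742800)*(-1/42079) = -9388698459/299381262281200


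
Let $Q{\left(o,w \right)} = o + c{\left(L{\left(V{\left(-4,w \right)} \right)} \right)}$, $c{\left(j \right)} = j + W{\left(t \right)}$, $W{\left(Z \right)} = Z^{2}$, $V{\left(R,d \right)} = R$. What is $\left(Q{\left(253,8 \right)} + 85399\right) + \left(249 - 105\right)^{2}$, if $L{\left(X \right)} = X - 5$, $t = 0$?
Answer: $106379$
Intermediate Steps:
$L{\left(X \right)} = -5 + X$ ($L{\left(X \right)} = X - 5 = -5 + X$)
$c{\left(j \right)} = j$ ($c{\left(j \right)} = j + 0^{2} = j + 0 = j$)
$Q{\left(o,w \right)} = -9 + o$ ($Q{\left(o,w \right)} = o - 9 = -9 + o$)
$\left(Q{\left(253,8 \right)} + 85399\right) + \left(249 - 105\right)^{2} = \left(\left(-9 + 253\right) + 85399\right) + \left(249 - 105\right)^{2} = \left(244 + 85399\right) + 144^{2} = 85643 + 20736 = 106379$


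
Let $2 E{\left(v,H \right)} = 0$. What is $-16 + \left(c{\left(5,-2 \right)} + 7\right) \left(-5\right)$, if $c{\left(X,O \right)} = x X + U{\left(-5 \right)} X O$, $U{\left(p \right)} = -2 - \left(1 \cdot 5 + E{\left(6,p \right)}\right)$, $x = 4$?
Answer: $-501$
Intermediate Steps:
$E{\left(v,H \right)} = 0$ ($E{\left(v,H \right)} = \frac{1}{2} \cdot 0 = 0$)
$U{\left(p \right)} = -7$ ($U{\left(p \right)} = -2 - \left(1 \cdot 5 + 0\right) = -2 - \left(5 + 0\right) = -2 - 5 = -7$)
$c{\left(X,O \right)} = 4 X - 7 O X$ ($c{\left(X,O \right)} = 4 X + - 7 X O = 4 X - 7 O X$)
$-16 + \left(c{\left(5,-2 \right)} + 7\right) \left(-5\right) = -16 + \left(5 \left(4 - -14\right) + 7\right) \left(-5\right) = -16 + \left(5 \left(4 + 14\right) + 7\right) \left(-5\right) = -16 + \left(5 \cdot 18 + 7\right) \left(-5\right) = -16 + \left(90 + 7\right) \left(-5\right) = -16 + 97 \left(-5\right) = -16 - 485 = -501$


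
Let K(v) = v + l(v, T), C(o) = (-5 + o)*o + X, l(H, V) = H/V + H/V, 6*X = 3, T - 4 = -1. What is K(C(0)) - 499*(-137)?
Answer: 410183/6 ≈ 68364.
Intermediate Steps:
T = 3 (T = 4 - 1 = 3)
X = ½ (X = (⅙)*3 = ½ ≈ 0.50000)
l(H, V) = 2*H/V
C(o) = ½ + o*(-5 + o) (C(o) = (-5 + o)*o + ½ = o*(-5 + o) + ½ = ½ + o*(-5 + o))
K(v) = 5*v/3 (K(v) = v + 2*v/3 = 5*v/3)
K(C(0)) - 499*(-137) = 5*(½ + 0² - 5*0)/3 - 499*(-137) = 5*(½ + 0 + 0)/3 + 68363 = (5/3)*(½) + 68363 = ⅚ + 68363 = 410183/6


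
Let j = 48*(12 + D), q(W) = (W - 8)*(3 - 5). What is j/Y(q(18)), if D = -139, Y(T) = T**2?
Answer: -381/25 ≈ -15.240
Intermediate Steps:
q(W) = 16 - 2*W (q(W) = (-8 + W)*(-2) = 16 - 2*W)
j = -6096 (j = 48*(12 - 139) = 48*(-127) = -6096)
j/Y(q(18)) = -6096/(16 - 2*18)**2 = -6096/(16 - 36)**2 = -6096/((-20)**2) = -6096/400 = -6096*1/400 = -381/25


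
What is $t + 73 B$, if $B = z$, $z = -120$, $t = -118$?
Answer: $-8878$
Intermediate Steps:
$B = -120$
$t + 73 B = -118 + 73 \left(-120\right) = -118 - 8760 = -8878$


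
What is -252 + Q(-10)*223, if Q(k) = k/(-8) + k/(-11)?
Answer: 10097/44 ≈ 229.48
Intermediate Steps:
Q(k) = -19*k/88 (Q(k) = k*(-1/8) + k*(-1/11) = -k/8 - k/11 = -19*k/88)
-252 + Q(-10)*223 = -252 - 19/88*(-10)*223 = -252 + (95/44)*223 = -252 + 21185/44 = 10097/44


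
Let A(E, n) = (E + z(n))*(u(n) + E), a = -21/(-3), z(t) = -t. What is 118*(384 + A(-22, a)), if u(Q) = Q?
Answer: 96642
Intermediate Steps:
a = 7 (a = -21*(-1/3) = 7)
A(E, n) = (E + n)*(E - n) (A(E, n) = (E - n)*(n + E) = (E - n)*(E + n) = (E + n)*(E - n))
118*(384 + A(-22, a)) = 118*(384 + ((-22)**2 - 1*7**2)) = 118*(384 + (484 - 1*49)) = 118*(384 + (484 - 49)) = 118*(384 + 435) = 118*819 = 96642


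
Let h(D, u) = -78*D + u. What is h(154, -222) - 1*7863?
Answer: -20097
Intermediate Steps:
h(D, u) = u - 78*D
h(154, -222) - 1*7863 = (-222 - 78*154) - 1*7863 = (-222 - 12012) - 7863 = -12234 - 7863 = -20097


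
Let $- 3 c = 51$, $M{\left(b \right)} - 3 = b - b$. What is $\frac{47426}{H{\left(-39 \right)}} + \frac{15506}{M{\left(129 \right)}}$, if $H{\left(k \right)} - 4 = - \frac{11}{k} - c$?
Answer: $\frac{9209411}{1245} \approx 7397.1$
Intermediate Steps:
$M{\left(b \right)} = 3$ ($M{\left(b \right)} = 3 + \left(b - b\right) = 3 + 0 = 3$)
$c = -17$ ($c = \left(- \frac{1}{3}\right) 51 = -17$)
$H{\left(k \right)} = 21 - \frac{11}{k}$ ($H{\left(k \right)} = 4 - \left(-17 + \frac{11}{k}\right) = 4 + \left(- \frac{11}{k} + 17\right) = 4 + \left(17 - \frac{11}{k}\right) = 21 - \frac{11}{k}$)
$\frac{47426}{H{\left(-39 \right)}} + \frac{15506}{M{\left(129 \right)}} = \frac{47426}{21 - \frac{11}{-39}} + \frac{15506}{3} = \frac{47426}{21 - - \frac{11}{39}} + 15506 \cdot \frac{1}{3} = \frac{47426}{21 + \frac{11}{39}} + \frac{15506}{3} = \frac{47426}{\frac{830}{39}} + \frac{15506}{3} = 47426 \cdot \frac{39}{830} + \frac{15506}{3} = \frac{924807}{415} + \frac{15506}{3} = \frac{9209411}{1245}$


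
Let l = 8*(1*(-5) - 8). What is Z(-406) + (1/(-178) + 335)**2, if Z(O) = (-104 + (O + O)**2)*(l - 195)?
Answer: -6241765070199/31684 ≈ -1.9700e+8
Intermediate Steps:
l = -104 (l = 8*(-5 - 8) = 8*(-13) = -104)
Z(O) = 31096 - 1196*O**2 (Z(O) = (-104 + (O + O)**2)*(-104 - 195) = (-104 + (2*O)**2)*(-299) = (-104 + 4*O**2)*(-299) = 31096 - 1196*O**2)
Z(-406) + (1/(-178) + 335)**2 = (31096 - 1196*(-406)**2) + (1/(-178) + 335)**2 = (31096 - 1196*164836) + (-1/178 + 335)**2 = (31096 - 197143856) + (59629/178)**2 = -197112760 + 3555617641/31684 = -6241765070199/31684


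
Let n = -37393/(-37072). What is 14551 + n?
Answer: 539472065/37072 ≈ 14552.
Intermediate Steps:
n = 37393/37072 (n = -37393*(-1/37072) = 37393/37072 ≈ 1.0087)
14551 + n = 14551 + 37393/37072 = 539472065/37072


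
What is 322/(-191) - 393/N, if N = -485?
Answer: -81107/92635 ≈ -0.87556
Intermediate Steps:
322/(-191) - 393/N = 322/(-191) - 393/(-485) = 322*(-1/191) - 393*(-1/485) = -322/191 + 393/485 = -81107/92635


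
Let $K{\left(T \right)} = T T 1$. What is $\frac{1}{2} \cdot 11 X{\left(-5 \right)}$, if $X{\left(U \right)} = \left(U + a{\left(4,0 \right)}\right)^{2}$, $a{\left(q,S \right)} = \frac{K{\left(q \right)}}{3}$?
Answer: $\frac{11}{18} \approx 0.61111$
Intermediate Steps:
$K{\left(T \right)} = T^{2}$ ($K{\left(T \right)} = T^{2} \cdot 1 = T^{2}$)
$a{\left(q,S \right)} = \frac{q^{2}}{3}$
$X{\left(U \right)} = \left(\frac{16}{3} + U\right)^{2}$ ($X{\left(U \right)} = \left(U + \frac{4^{2}}{3}\right)^{2} = \left(U + \frac{1}{3} \cdot 16\right)^{2} = \left(U + \frac{16}{3}\right)^{2} = \left(\frac{16}{3} + U\right)^{2}$)
$\frac{1}{2} \cdot 11 X{\left(-5 \right)} = \frac{1}{2} \cdot 11 \frac{\left(16 + 3 \left(-5\right)\right)^{2}}{9} = \frac{1}{2} \cdot 11 \frac{\left(16 - 15\right)^{2}}{9} = \frac{11 \frac{1^{2}}{9}}{2} = \frac{11 \cdot \frac{1}{9} \cdot 1}{2} = \frac{11}{2} \cdot \frac{1}{9} = \frac{11}{18}$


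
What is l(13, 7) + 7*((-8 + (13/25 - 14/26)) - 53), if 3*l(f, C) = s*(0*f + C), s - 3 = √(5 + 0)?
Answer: -136542/325 + 7*√5/3 ≈ -414.91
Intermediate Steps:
s = 3 + √5 (s = 3 + √(5 + 0) = 3 + √5 ≈ 5.2361)
l(f, C) = C*(3 + √5)/3 (l(f, C) = ((3 + √5)*(0*f + C))/3 = ((3 + √5)*(0 + C))/3 = ((3 + √5)*C)/3 = (C*(3 + √5))/3 = C*(3 + √5)/3)
l(13, 7) + 7*((-8 + (13/25 - 14/26)) - 53) = (⅓)*7*(3 + √5) + 7*((-8 + (13/25 - 14/26)) - 53) = (7 + 7*√5/3) + 7*((-8 + (13*(1/25) - 14*1/26)) - 53) = (7 + 7*√5/3) + 7*((-8 + (13/25 - 7/13)) - 53) = (7 + 7*√5/3) + 7*((-8 - 6/325) - 53) = (7 + 7*√5/3) + 7*(-2606/325 - 53) = (7 + 7*√5/3) + 7*(-19831/325) = (7 + 7*√5/3) - 138817/325 = -136542/325 + 7*√5/3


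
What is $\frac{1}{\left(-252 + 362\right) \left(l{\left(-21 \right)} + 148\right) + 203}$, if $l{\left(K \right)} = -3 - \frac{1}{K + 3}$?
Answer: $\frac{9}{145432} \approx 6.1885 \cdot 10^{-5}$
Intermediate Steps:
$l{\left(K \right)} = -3 - \frac{1}{3 + K}$
$\frac{1}{\left(-252 + 362\right) \left(l{\left(-21 \right)} + 148\right) + 203} = \frac{1}{\left(-252 + 362\right) \left(\frac{-10 - -63}{3 - 21} + 148\right) + 203} = \frac{1}{110 \left(\frac{-10 + 63}{-18} + 148\right) + 203} = \frac{1}{110 \left(\left(- \frac{1}{18}\right) 53 + 148\right) + 203} = \frac{1}{110 \left(- \frac{53}{18} + 148\right) + 203} = \frac{1}{110 \cdot \frac{2611}{18} + 203} = \frac{1}{\frac{143605}{9} + 203} = \frac{1}{\frac{145432}{9}} = \frac{9}{145432}$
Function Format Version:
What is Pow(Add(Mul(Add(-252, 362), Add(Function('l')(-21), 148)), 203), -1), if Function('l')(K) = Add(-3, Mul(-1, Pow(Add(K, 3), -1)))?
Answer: Rational(9, 145432) ≈ 6.1885e-5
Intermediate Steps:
Function('l')(K) = Add(-3, Mul(-1, Pow(Add(3, K), -1)))
Pow(Add(Mul(Add(-252, 362), Add(Function('l')(-21), 148)), 203), -1) = Pow(Add(Mul(Add(-252, 362), Add(Mul(Pow(Add(3, -21), -1), Add(-10, Mul(-3, -21))), 148)), 203), -1) = Pow(Add(Mul(110, Add(Mul(Pow(-18, -1), Add(-10, 63)), 148)), 203), -1) = Pow(Add(Mul(110, Add(Mul(Rational(-1, 18), 53), 148)), 203), -1) = Pow(Add(Mul(110, Add(Rational(-53, 18), 148)), 203), -1) = Pow(Add(Mul(110, Rational(2611, 18)), 203), -1) = Pow(Add(Rational(143605, 9), 203), -1) = Pow(Rational(145432, 9), -1) = Rational(9, 145432)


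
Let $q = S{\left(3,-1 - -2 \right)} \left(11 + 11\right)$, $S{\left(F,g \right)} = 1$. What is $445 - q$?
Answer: $423$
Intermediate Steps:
$q = 22$ ($q = 1 \left(11 + 11\right) = 1 \cdot 22 = 22$)
$445 - q = 445 - 22 = 423$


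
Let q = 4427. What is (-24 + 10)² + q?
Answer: 4623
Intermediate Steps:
(-24 + 10)² + q = (-24 + 10)² + 4427 = (-14)² + 4427 = 196 + 4427 = 4623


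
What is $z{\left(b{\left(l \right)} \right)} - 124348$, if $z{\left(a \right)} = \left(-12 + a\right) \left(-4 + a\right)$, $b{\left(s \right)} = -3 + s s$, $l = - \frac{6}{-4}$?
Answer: $- \frac{1988599}{16} \approx -1.2429 \cdot 10^{5}$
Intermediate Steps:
$l = \frac{3}{2}$ ($l = \left(-6\right) \left(- \frac{1}{4}\right) = \frac{3}{2} \approx 1.5$)
$b{\left(s \right)} = -3 + s^{2}$
$z{\left(b{\left(l \right)} \right)} - 124348 = \left(48 + \left(-3 + \left(\frac{3}{2}\right)^{2}\right)^{2} - 16 \left(-3 + \left(\frac{3}{2}\right)^{2}\right)\right) - 124348 = \left(48 + \left(-3 + \frac{9}{4}\right)^{2} - 16 \left(-3 + \frac{9}{4}\right)\right) - 124348 = \left(48 + \left(- \frac{3}{4}\right)^{2} - -12\right) - 124348 = \left(48 + \frac{9}{16} + 12\right) - 124348 = \frac{969}{16} - 124348 = - \frac{1988599}{16}$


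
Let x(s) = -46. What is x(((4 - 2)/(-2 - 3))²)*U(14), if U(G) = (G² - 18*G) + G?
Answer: 1932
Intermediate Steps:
U(G) = G² - 17*G
x(((4 - 2)/(-2 - 3))²)*U(14) = -644*(-17 + 14) = -644*(-3) = -46*(-42) = 1932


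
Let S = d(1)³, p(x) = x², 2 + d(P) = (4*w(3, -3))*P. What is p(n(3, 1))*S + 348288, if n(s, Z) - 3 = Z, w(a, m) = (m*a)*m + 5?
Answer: 32354304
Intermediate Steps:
w(a, m) = 5 + a*m² (w(a, m) = (a*m)*m + 5 = a*m² + 5 = 5 + a*m²)
d(P) = -2 + 128*P (d(P) = -2 + (4*(5 + 3*(-3)²))*P = -2 + (4*(5 + 3*9))*P = -2 + (4*(5 + 27))*P = -2 + (4*32)*P = -2 + 128*P)
n(s, Z) = 3 + Z
S = 2000376 (S = (-2 + 128*1)³ = (-2 + 128)³ = 126³ = 2000376)
p(n(3, 1))*S + 348288 = (3 + 1)²*2000376 + 348288 = 4²*2000376 + 348288 = 16*2000376 + 348288 = 32006016 + 348288 = 32354304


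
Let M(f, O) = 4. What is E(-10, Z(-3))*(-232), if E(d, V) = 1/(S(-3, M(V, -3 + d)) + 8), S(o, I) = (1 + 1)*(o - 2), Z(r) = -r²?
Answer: 116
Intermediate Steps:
S(o, I) = -4 + 2*o (S(o, I) = 2*(-2 + o) = -4 + 2*o)
E(d, V) = -½ (E(d, V) = 1/((-4 + 2*(-3)) + 8) = 1/((-4 - 6) + 8) = 1/(-10 + 8) = 1/(-2) = -½)
E(-10, Z(-3))*(-232) = -½*(-232) = 116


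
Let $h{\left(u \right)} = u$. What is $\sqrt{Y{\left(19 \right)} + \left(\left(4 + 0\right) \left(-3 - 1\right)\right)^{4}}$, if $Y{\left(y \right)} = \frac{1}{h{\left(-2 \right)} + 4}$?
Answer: $\frac{\sqrt{262146}}{2} \approx 256.0$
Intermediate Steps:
$Y{\left(y \right)} = \frac{1}{2}$ ($Y{\left(y \right)} = \frac{1}{-2 + 4} = \frac{1}{2}$)
$\sqrt{Y{\left(19 \right)} + \left(\left(4 + 0\right) \left(-3 - 1\right)\right)^{4}} = \sqrt{\frac{1}{2} + \left(\left(4 + 0\right) \left(-3 - 1\right)\right)^{4}} = \sqrt{\frac{1}{2} + \left(4 \left(-4\right)\right)^{4}} = \sqrt{\frac{1}{2} + \left(-16\right)^{4}} = \sqrt{\frac{1}{2} + 65536} = \sqrt{\frac{131073}{2}} = \frac{\sqrt{262146}}{2}$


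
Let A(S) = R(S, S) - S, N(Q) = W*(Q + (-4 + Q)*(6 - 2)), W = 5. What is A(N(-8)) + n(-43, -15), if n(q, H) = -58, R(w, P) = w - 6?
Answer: -64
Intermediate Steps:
R(w, P) = -6 + w
N(Q) = -80 + 25*Q (N(Q) = 5*(Q + (-4 + Q)*(6 - 2)) = 5*(Q + (-4 + Q)*4) = 5*(Q + (-16 + 4*Q)) = 5*(-16 + 5*Q) = -80 + 25*Q)
A(S) = -6 (A(S) = (-6 + S) - S = -6)
A(N(-8)) + n(-43, -15) = -6 - 58 = -64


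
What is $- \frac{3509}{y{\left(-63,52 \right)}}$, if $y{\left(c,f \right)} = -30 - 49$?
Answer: $\frac{3509}{79} \approx 44.418$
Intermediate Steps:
$y{\left(c,f \right)} = -79$
$- \frac{3509}{y{\left(-63,52 \right)}} = - \frac{3509}{-79} = \left(-3509\right) \left(- \frac{1}{79}\right) = \frac{3509}{79}$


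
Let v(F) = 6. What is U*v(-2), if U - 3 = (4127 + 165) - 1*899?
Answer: 20376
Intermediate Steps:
U = 3396 (U = 3 + ((4127 + 165) - 1*899) = 3 + (4292 - 899) = 3 + 3393 = 3396)
U*v(-2) = 3396*6 = 20376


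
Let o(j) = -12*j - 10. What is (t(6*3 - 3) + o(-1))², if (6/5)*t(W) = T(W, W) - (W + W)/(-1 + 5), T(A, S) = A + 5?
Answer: 22201/144 ≈ 154.17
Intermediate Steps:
T(A, S) = 5 + A
t(W) = 25/6 + 5*W/12 (t(W) = 5*((5 + W) - (W + W)/(-1 + 5))/6 = 5*((5 + W) - 2*W/4)/6 = 5*((5 + W) - W/2)/6 = 5*(5 + W/2)/6 = 25/6 + 5*W/12)
o(j) = -10 - 12*j
(t(6*3 - 3) + o(-1))² = ((25/6 + 5*(6*3 - 3)/12) + (-10 - 12*(-1)))² = ((25/6 + 5*(18 - 3)/12) + (-10 + 12))² = ((25/6 + (5/12)*15) + 2)² = ((25/6 + 25/4) + 2)² = (125/12 + 2)² = (149/12)² = 22201/144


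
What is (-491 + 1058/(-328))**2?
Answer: 6569588809/26896 ≈ 2.4426e+5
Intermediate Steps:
(-491 + 1058/(-328))**2 = (-491 + 1058*(-1/328))**2 = (-491 - 529/164)**2 = (-81053/164)**2 = 6569588809/26896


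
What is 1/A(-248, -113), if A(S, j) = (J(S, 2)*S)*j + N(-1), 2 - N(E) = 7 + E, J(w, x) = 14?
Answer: 1/392332 ≈ 2.5489e-6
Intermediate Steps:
N(E) = -5 - E (N(E) = 2 - (7 + E) = 2 + (-7 - E) = -5 - E)
A(S, j) = -4 + 14*S*j (A(S, j) = (14*S)*j + (-5 - 1*(-1)) = 14*S*j + (-5 + 1) = 14*S*j - 4 = -4 + 14*S*j)
1/A(-248, -113) = 1/(-4 + 14*(-248)*(-113)) = 1/(-4 + 392336) = 1/392332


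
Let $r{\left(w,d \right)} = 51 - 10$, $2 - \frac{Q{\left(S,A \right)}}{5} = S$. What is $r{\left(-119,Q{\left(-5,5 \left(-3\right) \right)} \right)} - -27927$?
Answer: $27968$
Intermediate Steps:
$Q{\left(S,A \right)} = 10 - 5 S$
$r{\left(w,d \right)} = 41$
$r{\left(-119,Q{\left(-5,5 \left(-3\right) \right)} \right)} - -27927 = 41 - -27927 = 41 + 27927 = 27968$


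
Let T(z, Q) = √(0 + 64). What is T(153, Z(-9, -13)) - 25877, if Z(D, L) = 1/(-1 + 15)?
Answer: -25869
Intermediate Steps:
Z(D, L) = 1/14
T(z, Q) = 8 (T(z, Q) = √64 = 8)
T(153, Z(-9, -13)) - 25877 = 8 - 25877 = -25869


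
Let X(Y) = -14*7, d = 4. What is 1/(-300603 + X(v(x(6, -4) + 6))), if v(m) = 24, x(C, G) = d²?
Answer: -1/300701 ≈ -3.3256e-6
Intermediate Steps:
x(C, G) = 16 (x(C, G) = 4² = 16)
X(Y) = -98
1/(-300603 + X(v(x(6, -4) + 6))) = 1/(-300603 - 98) = 1/(-300701) = -1/300701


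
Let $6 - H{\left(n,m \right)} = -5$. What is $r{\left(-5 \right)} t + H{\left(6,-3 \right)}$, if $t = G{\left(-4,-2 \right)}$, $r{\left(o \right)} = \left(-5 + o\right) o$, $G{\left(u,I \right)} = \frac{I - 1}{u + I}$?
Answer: $36$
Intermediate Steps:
$G{\left(u,I \right)} = \frac{-1 + I}{I + u}$
$r{\left(o \right)} = o \left(-5 + o\right)$
$t = \frac{1}{2}$ ($t = \frac{-1 - 2}{-2 - 4} = \frac{1}{-6} \left(-3\right) = \left(- \frac{1}{6}\right) \left(-3\right) = \frac{1}{2} \approx 0.5$)
$H{\left(n,m \right)} = 11$ ($H{\left(n,m \right)} = 6 - -5 = 6 + 5 = 11$)
$r{\left(-5 \right)} t + H{\left(6,-3 \right)} = - 5 \left(-5 - 5\right) \frac{1}{2} + 11 = \left(-5\right) \left(-10\right) \frac{1}{2} + 11 = 50 \cdot \frac{1}{2} + 11 = 25 + 11 = 36$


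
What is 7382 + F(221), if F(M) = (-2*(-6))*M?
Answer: 10034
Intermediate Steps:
F(M) = 12*M
7382 + F(221) = 7382 + 12*221 = 7382 + 2652 = 10034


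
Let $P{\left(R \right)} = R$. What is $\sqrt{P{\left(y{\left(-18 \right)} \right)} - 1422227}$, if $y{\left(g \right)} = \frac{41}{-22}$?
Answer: $\frac{i \sqrt{688358770}}{22} \approx 1192.6 i$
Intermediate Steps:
$y{\left(g \right)} = - \frac{41}{22}$ ($y{\left(g \right)} = 41 \left(- \frac{1}{22}\right) = - \frac{41}{22}$)
$\sqrt{P{\left(y{\left(-18 \right)} \right)} - 1422227} = \sqrt{- \frac{41}{22} - 1422227} = \sqrt{- \frac{31289035}{22}} = \frac{i \sqrt{688358770}}{22}$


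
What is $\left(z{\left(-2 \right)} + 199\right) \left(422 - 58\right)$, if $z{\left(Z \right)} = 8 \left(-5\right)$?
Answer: $57876$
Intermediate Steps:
$z{\left(Z \right)} = -40$
$\left(z{\left(-2 \right)} + 199\right) \left(422 - 58\right) = \left(-40 + 199\right) \left(422 - 58\right) = 159 \cdot 364 = 57876$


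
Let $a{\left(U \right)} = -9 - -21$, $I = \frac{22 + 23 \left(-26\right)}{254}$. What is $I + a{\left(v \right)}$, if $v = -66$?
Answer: $\frac{1236}{127} \approx 9.7323$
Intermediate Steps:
$I = - \frac{288}{127}$ ($I = \left(22 - 598\right) \frac{1}{254} = \left(-576\right) \frac{1}{254} = - \frac{288}{127} \approx -2.2677$)
$a{\left(U \right)} = 12$ ($a{\left(U \right)} = -9 + 21 = 12$)
$I + a{\left(v \right)} = - \frac{288}{127} + 12 = \frac{1236}{127}$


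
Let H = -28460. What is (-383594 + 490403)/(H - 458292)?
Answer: -106809/486752 ≈ -0.21943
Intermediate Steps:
(-383594 + 490403)/(H - 458292) = (-383594 + 490403)/(-28460 - 458292) = 106809/(-486752) = 106809*(-1/486752) = -106809/486752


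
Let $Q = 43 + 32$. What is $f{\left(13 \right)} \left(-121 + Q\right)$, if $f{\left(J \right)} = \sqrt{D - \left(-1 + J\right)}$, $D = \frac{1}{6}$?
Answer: $- \frac{23 i \sqrt{426}}{3} \approx - 158.24 i$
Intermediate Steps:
$Q = 75$
$D = \frac{1}{6} \approx 0.16667$
$f{\left(J \right)} = \sqrt{\frac{7}{6} - J}$ ($f{\left(J \right)} = \sqrt{\frac{1}{6} - \left(-1 + J\right)} = \sqrt{\frac{7}{6} - J}$)
$f{\left(13 \right)} \left(-121 + Q\right) = \frac{\sqrt{42 - 468}}{6} \left(-121 + 75\right) = \frac{\sqrt{42 - 468}}{6} \left(-46\right) = \frac{\sqrt{-426}}{6} \left(-46\right) = \frac{i \sqrt{426}}{6} \left(-46\right) = - \frac{23 i \sqrt{426}}{3}$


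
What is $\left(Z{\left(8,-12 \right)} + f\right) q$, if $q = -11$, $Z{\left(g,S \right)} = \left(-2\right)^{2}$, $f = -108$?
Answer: $1144$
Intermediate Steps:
$Z{\left(g,S \right)} = 4$
$\left(Z{\left(8,-12 \right)} + f\right) q = \left(4 - 108\right) \left(-11\right) = \left(-104\right) \left(-11\right) = 1144$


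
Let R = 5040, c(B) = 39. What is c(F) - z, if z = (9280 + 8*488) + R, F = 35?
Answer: -18185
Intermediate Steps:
z = 18224 (z = (9280 + 8*488) + 5040 = (9280 + 3904) + 5040 = 13184 + 5040 = 18224)
c(F) - z = 39 - 1*18224 = 39 - 18224 = -18185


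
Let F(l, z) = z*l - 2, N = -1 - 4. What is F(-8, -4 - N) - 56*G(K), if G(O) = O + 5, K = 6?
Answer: -626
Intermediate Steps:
N = -5
F(l, z) = -2 + l*z (F(l, z) = l*z - 2 = -2 + l*z)
G(O) = 5 + O
F(-8, -4 - N) - 56*G(K) = (-2 - 8*(-4 - 1*(-5))) - 56*(5 + 6) = (-2 - 8*(-4 + 5)) - 56*11 = (-2 - 8*1) - 616 = (-2 - 8) - 616 = -10 - 616 = -626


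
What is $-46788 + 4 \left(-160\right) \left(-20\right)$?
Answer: $-33988$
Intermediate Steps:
$-46788 + 4 \left(-160\right) \left(-20\right) = -46788 - -12800 = -46788 + 12800 = -33988$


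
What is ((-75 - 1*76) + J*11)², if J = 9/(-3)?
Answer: 33856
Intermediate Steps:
J = -3 (J = 9*(-⅓) = -3)
((-75 - 1*76) + J*11)² = ((-75 - 1*76) - 3*11)² = ((-75 - 76) - 33)² = (-151 - 33)² = (-184)² = 33856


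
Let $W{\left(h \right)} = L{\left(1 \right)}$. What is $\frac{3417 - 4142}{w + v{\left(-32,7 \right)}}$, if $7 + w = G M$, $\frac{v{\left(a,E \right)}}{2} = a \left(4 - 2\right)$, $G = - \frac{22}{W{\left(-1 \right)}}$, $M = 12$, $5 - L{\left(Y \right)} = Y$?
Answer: $\frac{725}{201} \approx 3.607$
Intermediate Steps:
$L{\left(Y \right)} = 5 - Y$
$W{\left(h \right)} = 4$ ($W{\left(h \right)} = 5 - 1 = 4$)
$G = - \frac{11}{2}$ ($G = - \frac{22}{4} = \left(-22\right) \frac{1}{4} = - \frac{11}{2} \approx -5.5$)
$v{\left(a,E \right)} = 4 a$ ($v{\left(a,E \right)} = 2 a \left(4 - 2\right) = 2 a 2 = 2 \cdot 2 a = 4 a$)
$w = -73$ ($w = -7 - 66 = -73$)
$\frac{3417 - 4142}{w + v{\left(-32,7 \right)}} = \frac{3417 - 4142}{-73 + 4 \left(-32\right)} = - \frac{725}{-73 - 128} = - \frac{725}{-201} = \left(-725\right) \left(- \frac{1}{201}\right) = \frac{725}{201}$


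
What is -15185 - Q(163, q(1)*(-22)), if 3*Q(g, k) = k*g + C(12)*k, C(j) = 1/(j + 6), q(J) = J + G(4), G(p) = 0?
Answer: -377710/27 ≈ -13989.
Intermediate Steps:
q(J) = J (q(J) = J + 0 = J)
C(j) = 1/(6 + j)
Q(g, k) = k/54 + g*k/3 (Q(g, k) = (k*g + k/(6 + 12))/3 = (g*k + k/18)/3 = (k/18 + g*k)/3 = k/54 + g*k/3)
-15185 - Q(163, q(1)*(-22)) = -15185 - 1*(-22)*(1 + 18*163)/54 = -15185 - (-22)*(1 + 2934)/54 = -15185 - (-22)*2935/54 = -15185 - 1*(-32285/27) = -15185 + 32285/27 = -377710/27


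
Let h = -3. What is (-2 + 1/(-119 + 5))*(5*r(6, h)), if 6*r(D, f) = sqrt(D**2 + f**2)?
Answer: -1145*sqrt(5)/228 ≈ -11.229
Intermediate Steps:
r(D, f) = sqrt(D**2 + f**2)/6
(-2 + 1/(-119 + 5))*(5*r(6, h)) = (-2 + 1/(-119 + 5))*(5*(sqrt(6**2 + (-3)**2)/6)) = (-2 + 1/(-114))*(5*(sqrt(36 + 9)/6)) = (-2 - 1/114)*(5*(sqrt(45)/6)) = -1145*(3*sqrt(5))/6/114 = -1145*sqrt(5)/2/114 = -1145*sqrt(5)/228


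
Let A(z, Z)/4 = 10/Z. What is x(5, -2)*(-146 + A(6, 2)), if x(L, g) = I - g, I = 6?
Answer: -1008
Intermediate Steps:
A(z, Z) = 40/Z (A(z, Z) = 4*(10/Z) = 40/Z)
x(L, g) = 6 - g
x(5, -2)*(-146 + A(6, 2)) = (6 - 1*(-2))*(-146 + 40/2) = (6 + 2)*(-146 + 40*(1/2)) = 8*(-146 + 20) = 8*(-126) = -1008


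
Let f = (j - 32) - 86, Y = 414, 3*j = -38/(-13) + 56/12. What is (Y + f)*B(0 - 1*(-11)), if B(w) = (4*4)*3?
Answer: 558848/39 ≈ 14329.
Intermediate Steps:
j = 296/117 (j = (-38/(-13) + 56/12)/3 = (-38*(-1/13) + 56*(1/12))/3 = (38/13 + 14/3)/3 = (⅓)*(296/39) = 296/117 ≈ 2.5299)
B(w) = 48 (B(w) = 16*3 = 48)
f = -13510/117 (f = (296/117 - 32) - 86 = -3448/117 - 86 = -13510/117 ≈ -115.47)
(Y + f)*B(0 - 1*(-11)) = (414 - 13510/117)*48 = (34928/117)*48 = 558848/39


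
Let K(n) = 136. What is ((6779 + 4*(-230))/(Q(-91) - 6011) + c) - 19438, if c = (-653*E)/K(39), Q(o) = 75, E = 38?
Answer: -282862721/14416 ≈ -19621.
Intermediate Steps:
c = -12407/68 (c = -653*38/136 = -24814*1/136 = -12407/68 ≈ -182.46)
((6779 + 4*(-230))/(Q(-91) - 6011) + c) - 19438 = ((6779 + 4*(-230))/(75 - 6011) - 12407/68) - 19438 = ((6779 - 920)/(-5936) - 12407/68) - 19438 = (5859*(-1/5936) - 12407/68) - 19438 = (-837/848 - 12407/68) - 19438 = -2644513/14416 - 19438 = -282862721/14416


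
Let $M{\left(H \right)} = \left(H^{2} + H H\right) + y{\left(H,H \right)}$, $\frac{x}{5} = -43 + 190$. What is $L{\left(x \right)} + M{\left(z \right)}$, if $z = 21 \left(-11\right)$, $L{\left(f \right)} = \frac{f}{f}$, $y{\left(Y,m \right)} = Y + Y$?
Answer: $106261$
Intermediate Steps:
$y{\left(Y,m \right)} = 2 Y$
$x = 735$ ($x = 5 \left(-43 + 190\right) = 5 \cdot 147 = 735$)
$L{\left(f \right)} = 1$
$z = -231$
$M{\left(H \right)} = 2 H + 2 H^{2}$ ($M{\left(H \right)} = \left(H^{2} + H H\right) + 2 H = \left(H^{2} + H^{2}\right) + 2 H = 2 H^{2} + 2 H = 2 H + 2 H^{2}$)
$L{\left(x \right)} + M{\left(z \right)} = 1 + 2 \left(-231\right) \left(1 - 231\right) = 1 + 2 \left(-231\right) \left(-230\right) = 1 + 106260 = 106261$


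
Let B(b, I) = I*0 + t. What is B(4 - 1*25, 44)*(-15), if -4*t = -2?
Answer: -15/2 ≈ -7.5000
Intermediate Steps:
t = 1/2 (t = -1/4*(-2) = 1/2 ≈ 0.50000)
B(b, I) = 1/2 (B(b, I) = I*0 + 1/2 = 0 + 1/2 = 1/2)
B(4 - 1*25, 44)*(-15) = (1/2)*(-15) = -15/2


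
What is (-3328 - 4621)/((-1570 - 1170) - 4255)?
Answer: 7949/6995 ≈ 1.1364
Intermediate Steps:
(-3328 - 4621)/((-1570 - 1170) - 4255) = -7949/(-2740 - 4255) = -7949/(-6995) = -7949*(-1/6995) = 7949/6995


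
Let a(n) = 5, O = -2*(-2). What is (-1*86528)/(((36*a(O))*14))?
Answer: -10816/315 ≈ -34.336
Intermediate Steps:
O = 4
(-1*86528)/(((36*a(O))*14)) = (-1*86528)/(((36*5)*14)) = -86528/(180*14) = -86528/2520 = -86528*1/2520 = -10816/315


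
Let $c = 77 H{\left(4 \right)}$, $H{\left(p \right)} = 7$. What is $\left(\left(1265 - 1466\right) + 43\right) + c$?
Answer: $381$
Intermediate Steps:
$c = 539$ ($c = 77 \cdot 7 = 539$)
$\left(\left(1265 - 1466\right) + 43\right) + c = \left(\left(1265 - 1466\right) + 43\right) + 539 = \left(-201 + 43\right) + 539 = -158 + 539 = 381$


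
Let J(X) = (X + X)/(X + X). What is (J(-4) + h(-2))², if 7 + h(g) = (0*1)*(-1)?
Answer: 36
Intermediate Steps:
h(g) = -7 (h(g) = -7 + (0*1)*(-1) = -7 + 0*(-1) = -7 + 0 = -7)
J(X) = 1 (J(X) = (2*X)/((2*X)) = (2*X)*(1/(2*X)) = 1)
(J(-4) + h(-2))² = (1 - 7)² = (-6)² = 36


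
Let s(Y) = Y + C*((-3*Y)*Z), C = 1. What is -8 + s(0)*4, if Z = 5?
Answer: -8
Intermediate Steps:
s(Y) = -14*Y (s(Y) = Y + 1*(-3*Y*5) = Y + 1*(-15*Y) = Y - 15*Y = -14*Y)
-8 + s(0)*4 = -8 - 14*0*4 = -8 + 0*4 = -8 + 0 = -8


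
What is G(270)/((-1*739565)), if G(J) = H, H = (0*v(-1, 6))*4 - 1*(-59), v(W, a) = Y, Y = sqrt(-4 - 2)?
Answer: -1/12535 ≈ -7.9777e-5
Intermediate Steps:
Y = I*sqrt(6) (Y = sqrt(-6) = I*sqrt(6) ≈ 2.4495*I)
v(W, a) = I*sqrt(6)
H = 59 (H = (0*(I*sqrt(6)))*4 - 1*(-59) = 0*4 + 59 = 0 + 59 = 59)
G(J) = 59
G(270)/((-1*739565)) = 59/((-1*739565)) = 59/(-739565) = 59*(-1/739565) = -1/12535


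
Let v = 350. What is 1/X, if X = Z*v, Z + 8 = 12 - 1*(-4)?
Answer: 1/2800 ≈ 0.00035714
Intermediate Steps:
Z = 8 (Z = -8 + (12 - 1*(-4)) = -8 + (12 + 4) = -8 + 16 = 8)
X = 2800 (X = 8*350 = 2800)
1/X = 1/2800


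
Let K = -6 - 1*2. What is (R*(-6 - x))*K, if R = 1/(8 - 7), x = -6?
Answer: 0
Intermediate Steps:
R = 1 (R = 1/1 = 1)
K = -8 (K = -6 - 2 = -8)
(R*(-6 - x))*K = (1*(-6 - 1*(-6)))*(-8) = (1*(-6 + 6))*(-8) = (1*0)*(-8) = 0*(-8) = 0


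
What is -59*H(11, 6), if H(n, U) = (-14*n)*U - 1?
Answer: 54575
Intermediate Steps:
H(n, U) = -1 - 14*U*n (H(n, U) = -14*U*n - 1 = -1 - 14*U*n)
-59*H(11, 6) = -59*(-1 - 14*6*11) = -59*(-1 - 924) = -59*(-925) = 54575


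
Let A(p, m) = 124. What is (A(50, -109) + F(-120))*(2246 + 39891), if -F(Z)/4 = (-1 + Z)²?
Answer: -2462486280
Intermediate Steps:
F(Z) = -4*(-1 + Z)²
(A(50, -109) + F(-120))*(2246 + 39891) = (124 - 4*(-1 - 120)²)*(2246 + 39891) = (124 - 4*(-121)²)*42137 = (124 - 4*14641)*42137 = (124 - 58564)*42137 = -58440*42137 = -2462486280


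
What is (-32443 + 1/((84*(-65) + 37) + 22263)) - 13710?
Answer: -777216519/16840 ≈ -46153.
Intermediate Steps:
(-32443 + 1/((84*(-65) + 37) + 22263)) - 13710 = (-32443 + 1/((-5460 + 37) + 22263)) - 13710 = (-32443 + 1/(-5423 + 22263)) - 13710 = (-32443 + 1/16840) - 13710 = -546340119/16840 - 13710 = -777216519/16840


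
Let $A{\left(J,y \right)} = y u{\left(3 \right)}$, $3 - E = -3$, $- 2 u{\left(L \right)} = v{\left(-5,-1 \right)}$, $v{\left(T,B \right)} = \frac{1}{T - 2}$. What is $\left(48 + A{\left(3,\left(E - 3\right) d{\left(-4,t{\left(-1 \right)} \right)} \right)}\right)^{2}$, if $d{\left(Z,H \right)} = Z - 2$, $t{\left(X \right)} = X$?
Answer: $\frac{106929}{49} \approx 2182.2$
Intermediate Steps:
$v{\left(T,B \right)} = \frac{1}{-2 + T}$
$u{\left(L \right)} = \frac{1}{14}$ ($u{\left(L \right)} = - \frac{1}{2 \left(-2 - 5\right)} = - \frac{1}{2 \left(-7\right)} = \left(- \frac{1}{2}\right) \left(- \frac{1}{7}\right) = \frac{1}{14}$)
$d{\left(Z,H \right)} = -2 + Z$
$E = 6$ ($E = 3 - -3 = 3 + 3 = 6$)
$A{\left(J,y \right)} = \frac{y}{14}$ ($A{\left(J,y \right)} = y \frac{1}{14} = \frac{y}{14}$)
$\left(48 + A{\left(3,\left(E - 3\right) d{\left(-4,t{\left(-1 \right)} \right)} \right)}\right)^{2} = \left(48 + \frac{\left(6 - 3\right) \left(-2 - 4\right)}{14}\right)^{2} = \left(48 + \frac{3 \left(-6\right)}{14}\right)^{2} = \left(48 + \frac{1}{14} \left(-18\right)\right)^{2} = \left(48 - \frac{9}{7}\right)^{2} = \left(\frac{327}{7}\right)^{2} = \frac{106929}{49}$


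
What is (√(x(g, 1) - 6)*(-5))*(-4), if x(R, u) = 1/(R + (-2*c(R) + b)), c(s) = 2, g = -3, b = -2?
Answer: 20*I*√55/3 ≈ 49.441*I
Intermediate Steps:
x(R, u) = 1/(-6 + R) (x(R, u) = 1/(R + (-2*2 - 2)) = 1/(R + (-4 - 2)) = 1/(R - 6) = 1/(-6 + R))
(√(x(g, 1) - 6)*(-5))*(-4) = (√(1/(-6 - 3) - 6)*(-5))*(-4) = (√(1/(-9) - 6)*(-5))*(-4) = (√(-⅑ - 6)*(-5))*(-4) = (√(-55/9)*(-5))*(-4) = ((I*√55/3)*(-5))*(-4) = -5*I*√55/3*(-4) = 20*I*√55/3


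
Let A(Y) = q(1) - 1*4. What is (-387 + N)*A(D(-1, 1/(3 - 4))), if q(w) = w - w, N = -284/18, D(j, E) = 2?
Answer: 14500/9 ≈ 1611.1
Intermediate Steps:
N = -142/9 (N = -284*1/18 = -142/9 ≈ -15.778)
q(w) = 0
A(Y) = -4 (A(Y) = 0 - 1*4 = 0 - 4 = -4)
(-387 + N)*A(D(-1, 1/(3 - 4))) = (-387 - 142/9)*(-4) = -3625/9*(-4) = 14500/9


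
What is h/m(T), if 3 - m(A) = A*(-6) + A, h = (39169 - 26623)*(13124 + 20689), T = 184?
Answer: 32632146/71 ≈ 4.5961e+5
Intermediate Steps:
h = 424217898 (h = 12546*33813 = 424217898)
m(A) = 3 + 5*A (m(A) = 3 - (A*(-6) + A) = 3 - (-6*A + A) = 3 - (-5)*A = 3 + 5*A)
h/m(T) = 424217898/(3 + 5*184) = 424217898/(3 + 920) = 424217898/923 = 424217898*(1/923) = 32632146/71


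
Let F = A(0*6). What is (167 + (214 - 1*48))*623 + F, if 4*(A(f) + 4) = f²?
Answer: 207455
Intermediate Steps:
A(f) = -4 + f²/4
F = -4 (F = -4 + (0*6)²/4 = -4 + (¼)*0² = -4 + (¼)*0 = -4 + 0 = -4)
(167 + (214 - 1*48))*623 + F = (167 + (214 - 1*48))*623 - 4 = (167 + (214 - 48))*623 - 4 = (167 + 166)*623 - 4 = 333*623 - 4 = 207459 - 4 = 207455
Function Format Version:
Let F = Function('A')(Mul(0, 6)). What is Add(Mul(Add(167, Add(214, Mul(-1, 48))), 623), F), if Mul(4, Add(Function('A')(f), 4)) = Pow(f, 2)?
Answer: 207455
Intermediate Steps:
Function('A')(f) = Add(-4, Mul(Rational(1, 4), Pow(f, 2)))
F = -4 (F = Add(-4, Mul(Rational(1, 4), Pow(Mul(0, 6), 2))) = Add(-4, Mul(Rational(1, 4), Pow(0, 2))) = Add(-4, Mul(Rational(1, 4), 0)) = Add(-4, 0) = -4)
Add(Mul(Add(167, Add(214, Mul(-1, 48))), 623), F) = Add(Mul(Add(167, Add(214, Mul(-1, 48))), 623), -4) = Add(Mul(Add(167, Add(214, -48)), 623), -4) = Add(Mul(Add(167, 166), 623), -4) = Add(Mul(333, 623), -4) = Add(207459, -4) = 207455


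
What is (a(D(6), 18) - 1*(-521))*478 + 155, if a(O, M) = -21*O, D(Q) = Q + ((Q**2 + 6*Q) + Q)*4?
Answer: -2942891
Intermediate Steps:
D(Q) = 4*Q**2 + 29*Q (D(Q) = Q + (Q**2 + 7*Q)*4 = Q + (4*Q**2 + 28*Q) = 4*Q**2 + 29*Q)
(a(D(6), 18) - 1*(-521))*478 + 155 = (-126*(29 + 4*6) - 1*(-521))*478 + 155 = (-126*(29 + 24) + 521)*478 + 155 = (-126*53 + 521)*478 + 155 = (-21*318 + 521)*478 + 155 = (-6678 + 521)*478 + 155 = -6157*478 + 155 = -2943046 + 155 = -2942891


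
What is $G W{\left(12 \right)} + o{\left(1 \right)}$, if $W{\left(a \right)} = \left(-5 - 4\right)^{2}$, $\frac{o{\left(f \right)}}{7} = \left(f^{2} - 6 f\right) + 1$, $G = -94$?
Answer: $-7642$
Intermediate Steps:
$o{\left(f \right)} = 7 - 42 f + 7 f^{2}$ ($o{\left(f \right)} = 7 \left(\left(f^{2} - 6 f\right) + 1\right) = 7 \left(1 + f^{2} - 6 f\right) = 7 - 42 f + 7 f^{2}$)
$W{\left(a \right)} = 81$ ($W{\left(a \right)} = \left(-9\right)^{2} = 81$)
$G W{\left(12 \right)} + o{\left(1 \right)} = \left(-94\right) 81 + \left(7 - 42 + 7 \cdot 1^{2}\right) = -7614 + \left(7 - 42 + 7 \cdot 1\right) = -7614 + \left(7 - 42 + 7\right) = -7614 - 28 = -7642$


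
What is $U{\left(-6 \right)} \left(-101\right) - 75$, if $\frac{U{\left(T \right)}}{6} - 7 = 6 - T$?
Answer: $-11589$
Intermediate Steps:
$U{\left(T \right)} = 78 - 6 T$ ($U{\left(T \right)} = 42 + 6 \left(6 - T\right) = 42 - \left(-36 + 6 T\right) = 78 - 6 T$)
$U{\left(-6 \right)} \left(-101\right) - 75 = \left(78 - -36\right) \left(-101\right) - 75 = \left(78 + 36\right) \left(-101\right) - 75 = 114 \left(-101\right) - 75 = -11514 - 75 = -11589$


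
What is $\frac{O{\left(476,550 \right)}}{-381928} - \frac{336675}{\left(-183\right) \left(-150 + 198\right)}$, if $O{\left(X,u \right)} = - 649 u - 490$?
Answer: $\frac{5488556765}{139785648} \approx 39.264$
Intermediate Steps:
$O{\left(X,u \right)} = -490 - 649 u$
$\frac{O{\left(476,550 \right)}}{-381928} - \frac{336675}{\left(-183\right) \left(-150 + 198\right)} = \frac{-490 - 356950}{-381928} - \frac{336675}{\left(-183\right) \left(-150 + 198\right)} = \left(-490 - 356950\right) \left(- \frac{1}{381928}\right) - \frac{336675}{\left(-183\right) 48} = \left(-357440\right) \left(- \frac{1}{381928}\right) - \frac{336675}{-8784} = \frac{44680}{47741} - - \frac{112225}{2928} = \frac{44680}{47741} + \frac{112225}{2928} = \frac{5488556765}{139785648}$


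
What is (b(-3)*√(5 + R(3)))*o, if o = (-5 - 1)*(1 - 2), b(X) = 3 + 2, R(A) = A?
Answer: 60*√2 ≈ 84.853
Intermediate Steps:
b(X) = 5
o = 6 (o = -6*(-1) = 6)
(b(-3)*√(5 + R(3)))*o = (5*√(5 + 3))*6 = (5*√8)*6 = (5*(2*√2))*6 = (10*√2)*6 = 60*√2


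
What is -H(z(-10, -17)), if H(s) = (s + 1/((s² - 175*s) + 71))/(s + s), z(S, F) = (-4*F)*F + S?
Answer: -1823247381/3646494764 ≈ -0.50000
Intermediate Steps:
z(S, F) = S - 4*F² (z(S, F) = -4*F² + S = S - 4*F²)
H(s) = (s + 1/(71 + s² - 175*s))/(2*s) (H(s) = (s + 1/(71 + s² - 175*s))/((2*s)) = (s + 1/(71 + s² - 175*s))*(1/(2*s)) = (s + 1/(71 + s² - 175*s))/(2*s))
-H(z(-10, -17)) = -(1 + (-10 - 4*(-17)²)³ - 175*(-10 - 4*(-17)²)² + 71*(-10 - 4*(-17)²))/(2*(-10 - 4*(-17)²)*(71 + (-10 - 4*(-17)²)² - 175*(-10 - 4*(-17)²))) = -(1 + (-10 - 4*289)³ - 175*(-10 - 4*289)² + 71*(-10 - 4*289))/(2*(-10 - 4*289)*(71 + (-10 - 4*289)² - 175*(-10 - 4*289))) = -(1 + (-10 - 1156)³ - 175*(-10 - 1156)² + 71*(-10 - 1156))/(2*(-10 - 1156)*(71 + (-10 - 1156)² - 175*(-10 - 1156))) = -(1 + (-1166)³ - 175*(-1166)² + 71*(-1166))/(2*(-1166)*(71 + (-1166)² - 175*(-1166))) = -(-1)*(1 - 1585242296 - 175*1359556 - 82786)/(2*1166*(71 + 1359556 + 204050)) = -(-1)*(1 - 1585242296 - 237922300 - 82786)/(2*1166*1563677) = -(-1)*(-1823247381)/(2*1166*1563677) = -1*1823247381/3646494764 = -1823247381/3646494764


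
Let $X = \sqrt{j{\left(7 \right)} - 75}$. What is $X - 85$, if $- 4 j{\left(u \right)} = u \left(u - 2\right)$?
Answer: $-85 + \frac{i \sqrt{335}}{2} \approx -85.0 + 9.1515 i$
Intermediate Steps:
$j{\left(u \right)} = - \frac{u \left(-2 + u\right)}{4}$ ($j{\left(u \right)} = - \frac{u \left(u - 2\right)}{4} = - \frac{u \left(-2 + u\right)}{4}$)
$X = \frac{i \sqrt{335}}{2}$ ($X = \sqrt{\frac{1}{4} \cdot 7 \left(2 - 7\right) - 75} = \sqrt{\frac{1}{4} \cdot 7 \left(-5\right) - 75} = \sqrt{- \frac{35}{4} - 75} = \sqrt{- \frac{335}{4}} = \frac{i \sqrt{335}}{2} \approx 9.1515 i$)
$X - 85 = \frac{i \sqrt{335}}{2} - 85 = -85 + \frac{i \sqrt{335}}{2}$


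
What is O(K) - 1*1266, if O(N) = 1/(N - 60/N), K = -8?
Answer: -1268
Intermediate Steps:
O(K) - 1*1266 = -8/(-60 + (-8)²) - 1*1266 = -8/(-60 + 64) - 1266 = -8/4 - 1266 = -8*¼ - 1266 = -2 - 1266 = -1268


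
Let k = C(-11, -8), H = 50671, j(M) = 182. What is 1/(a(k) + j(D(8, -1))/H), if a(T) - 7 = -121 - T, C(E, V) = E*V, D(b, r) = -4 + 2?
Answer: -50671/10235360 ≈ -0.0049506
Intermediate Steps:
D(b, r) = -2
k = 88 (k = -11*(-8) = 88)
a(T) = -114 - T (a(T) = 7 + (-121 - T) = -114 - T)
1/(a(k) + j(D(8, -1))/H) = 1/((-114 - 1*88) + 182/50671) = 1/((-114 - 88) + 182*(1/50671)) = 1/(-202 + 182/50671) = 1/(-10235360/50671) = -50671/10235360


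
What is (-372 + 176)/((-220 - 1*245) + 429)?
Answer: 49/9 ≈ 5.4444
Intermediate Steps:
(-372 + 176)/((-220 - 1*245) + 429) = -196/((-220 - 245) + 429) = -196/(-465 + 429) = -196/(-36) = -196*(-1/36) = 49/9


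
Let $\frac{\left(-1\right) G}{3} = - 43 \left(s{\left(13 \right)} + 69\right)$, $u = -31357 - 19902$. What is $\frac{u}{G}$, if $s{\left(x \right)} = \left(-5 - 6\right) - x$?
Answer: $- \frac{51259}{5805} \approx -8.8301$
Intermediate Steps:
$s{\left(x \right)} = -11 - x$
$u = -51259$
$G = 5805$ ($G = - 3 \left(- 43 \left(\left(-11 - 13\right) + 69\right)\right) = - 3 \left(- 43 \left(-24 + 69\right)\right) = - 3 \left(\left(-43\right) 45\right) = \left(-3\right) \left(-1935\right) = 5805$)
$\frac{u}{G} = - \frac{51259}{5805}$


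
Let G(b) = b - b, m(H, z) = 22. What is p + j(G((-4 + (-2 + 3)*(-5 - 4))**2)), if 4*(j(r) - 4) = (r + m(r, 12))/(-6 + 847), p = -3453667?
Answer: -5809061155/1682 ≈ -3.4537e+6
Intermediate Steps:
G(b) = 0
j(r) = 6739/1682 + r/3364 (j(r) = 4 + ((r + 22)/(-6 + 847))/4 = 4 + ((22 + r)/841)/4 = 4 + ((22 + r)*(1/841))/4 = 4 + (22/841 + r/841)/4 = 4 + (11/1682 + r/3364) = 6739/1682 + r/3364)
p + j(G((-4 + (-2 + 3)*(-5 - 4))**2)) = -3453667 + (6739/1682 + (1/3364)*0) = -3453667 + (6739/1682 + 0) = -3453667 + 6739/1682 = -5809061155/1682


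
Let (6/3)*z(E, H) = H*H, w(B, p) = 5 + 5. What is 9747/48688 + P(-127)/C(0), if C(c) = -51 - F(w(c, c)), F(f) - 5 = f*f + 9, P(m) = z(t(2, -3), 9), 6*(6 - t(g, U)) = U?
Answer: -121203/2677840 ≈ -0.045262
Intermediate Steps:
w(B, p) = 10
t(g, U) = 6 - U/6
z(E, H) = H²/2 (z(E, H) = (H*H)/2 = H²/2)
P(m) = 81/2 (P(m) = (½)*9² = (½)*81 = 81/2)
F(f) = 14 + f² (F(f) = 5 + (f*f + 9) = 5 + (f² + 9) = 5 + (9 + f²) = 14 + f²)
C(c) = -165 (C(c) = -51 - (14 + 10²) = -51 - (14 + 100) = -51 - 1*114 = -51 - 114 = -165)
9747/48688 + P(-127)/C(0) = 9747/48688 + (81/2)/(-165) = 9747*(1/48688) + (81/2)*(-1/165) = 9747/48688 - 27/110 = -121203/2677840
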